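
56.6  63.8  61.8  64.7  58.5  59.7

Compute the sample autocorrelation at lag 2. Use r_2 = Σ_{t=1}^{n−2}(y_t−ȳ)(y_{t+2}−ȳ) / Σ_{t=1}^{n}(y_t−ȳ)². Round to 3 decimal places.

0.013

Mean ȳ = (56.6 + 63.8 + 61.8 + 64.7 + 58.5 + 59.7)/6 = 60.8500
Σ(y_t−ȳ)(y_{t+2}−ȳ) = (-4.0375) + (11.3575) + (-2.2325) + (-4.4275) = 0.6600
Denominator Σ(y_t−ȳ)² = 49.3350
r_2 = 0.6600 / 49.3350 = 0.013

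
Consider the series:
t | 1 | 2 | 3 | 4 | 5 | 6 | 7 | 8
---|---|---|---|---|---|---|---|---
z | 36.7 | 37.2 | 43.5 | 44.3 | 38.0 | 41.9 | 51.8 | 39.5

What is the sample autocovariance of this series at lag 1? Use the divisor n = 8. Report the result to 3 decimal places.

Mean z̄ = (36.7 + 37.2 + 43.5 + 44.3 + 38.0 + 41.9 + 51.8 + 39.5)/8 = 41.6125
Σ_{t=1}^{7}(z_t−z̄)(z_{t+1}−z̄) = -10.9189
γ_1 = -10.9189 / 8 = -1.365

-1.365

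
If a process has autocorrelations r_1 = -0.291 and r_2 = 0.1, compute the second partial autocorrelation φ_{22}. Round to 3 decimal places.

φ_{22} = (r_2 − r_1²) / (1 − r_1²)
r_1² = (-0.291)² = 0.084681
Numerator = 0.1 − 0.0847 = 0.0153; denominator = 1 − 0.0847 = 0.9153
φ_{22} = 0.0153 / 0.9153 = 0.017

0.017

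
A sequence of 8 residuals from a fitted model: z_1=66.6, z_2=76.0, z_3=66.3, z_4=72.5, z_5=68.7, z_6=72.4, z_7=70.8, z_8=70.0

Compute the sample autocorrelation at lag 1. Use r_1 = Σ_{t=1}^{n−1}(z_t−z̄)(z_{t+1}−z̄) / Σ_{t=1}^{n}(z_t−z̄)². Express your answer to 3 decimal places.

Mean z̄ = (66.6 + 76.0 + 66.3 + 72.5 + 68.7 + 72.4 + 70.8 + 70.0)/8 = 70.4125
Σ(z_t−z̄)(z_{t+1}−z̄) = (-21.3023) + (-22.9786) + (-8.5848) + (-3.5748) + (-3.4036) + (0.7702) + (-0.1598) = -59.2339
Denominator Σ(z_t−z̄)² = 74.2288
r_1 = -59.2339 / 74.2288 = -0.798

-0.798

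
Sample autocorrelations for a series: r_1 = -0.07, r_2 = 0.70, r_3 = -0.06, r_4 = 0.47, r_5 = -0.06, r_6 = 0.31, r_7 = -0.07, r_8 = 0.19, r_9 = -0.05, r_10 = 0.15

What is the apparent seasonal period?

The largest autocorrelation is r_2 = 0.70, with weaker echoes at lags 4 (0.47), 6 (0.31), 8 (0.19) and 10 (0.15); the remaining lags stay at or below -0.05.
The dominant spike at lag 2 indicates a seasonal period of 2.

2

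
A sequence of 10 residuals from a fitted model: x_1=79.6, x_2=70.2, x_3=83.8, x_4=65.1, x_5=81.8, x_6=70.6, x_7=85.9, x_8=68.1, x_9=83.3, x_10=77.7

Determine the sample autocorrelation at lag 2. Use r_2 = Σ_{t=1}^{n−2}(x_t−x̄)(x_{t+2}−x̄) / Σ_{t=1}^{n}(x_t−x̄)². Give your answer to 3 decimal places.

0.705

Mean x̄ = (79.6 + 70.2 + 83.8 + 65.1 + 81.8 + 70.6 + 85.9 + 68.1 + 83.3 + 77.7)/10 = 76.6100
Numerator Σ_{t=1}^{8}(x_t−x̄)(x_{t+2}−x̄) = 354.0028
Denominator Σ(x_t−x̄)² = 501.9290
r_2 = 354.0028 / 501.9290 = 0.705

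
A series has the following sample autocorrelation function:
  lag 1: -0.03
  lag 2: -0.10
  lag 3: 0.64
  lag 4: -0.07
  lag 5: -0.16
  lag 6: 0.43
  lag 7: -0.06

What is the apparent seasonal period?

The largest autocorrelation is r_3 = 0.64, with a weaker echo at lag 6 (0.43); the remaining lags stay at or below -0.03.
The dominant spike at lag 3 indicates a seasonal period of 3.

3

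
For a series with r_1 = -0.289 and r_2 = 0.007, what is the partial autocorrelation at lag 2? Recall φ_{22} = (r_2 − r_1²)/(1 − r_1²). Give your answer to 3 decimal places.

φ_{22} = (r_2 − r_1²) / (1 − r_1²)
r_1² = (-0.289)² = 0.083521
Numerator = 0.007 − 0.0835 = -0.0765; denominator = 1 − 0.0835 = 0.9165
φ_{22} = -0.0765 / 0.9165 = -0.083

-0.083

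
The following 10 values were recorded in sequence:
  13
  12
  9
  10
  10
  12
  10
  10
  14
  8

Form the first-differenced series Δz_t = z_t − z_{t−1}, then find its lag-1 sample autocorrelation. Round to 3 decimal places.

First differences Δz: -1, -3, 1, 0, 2, -2, 0, 4, -6
Mean of differences = -0.5556
Numerator Σ(Δz_t−Δz̄)(Δz_{t+1}−Δz̄) = -27.1975
Denominator Σ(Δz_t−Δz̄)² = 68.2222
r_1(Δz) = -27.1975 / 68.2222 = -0.399

-0.399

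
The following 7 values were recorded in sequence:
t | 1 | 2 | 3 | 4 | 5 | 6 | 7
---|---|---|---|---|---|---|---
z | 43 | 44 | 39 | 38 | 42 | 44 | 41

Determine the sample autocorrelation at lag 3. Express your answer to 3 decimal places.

-0.245

Mean z̄ = (43 + 44 + 39 + 38 + 42 + 44 + 41)/7 = 41.5714
Numerator Σ_{t=1}^{4}(z_t−z̄)(z_{t+3}−z̄) = -8.2653
Denominator Σ(z_t−z̄)² = 33.7143
r_3 = -8.2653 / 33.7143 = -0.245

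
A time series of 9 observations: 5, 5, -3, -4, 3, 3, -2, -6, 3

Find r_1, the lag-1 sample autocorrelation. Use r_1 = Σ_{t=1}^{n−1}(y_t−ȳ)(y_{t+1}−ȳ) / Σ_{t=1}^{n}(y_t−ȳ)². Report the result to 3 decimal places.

Mean ȳ = (5 + 5 − 3 − 4 + 3 + 3 − 2 − 6 + 3)/9 = 0.4444
Numerator Σ_{t=1}^{8}(y_t−ȳ)(y_{t+1}−ȳ) = 8.5802
Denominator Σ(y_t−ȳ)² = 140.2222
r_1 = 8.5802 / 140.2222 = 0.061

0.061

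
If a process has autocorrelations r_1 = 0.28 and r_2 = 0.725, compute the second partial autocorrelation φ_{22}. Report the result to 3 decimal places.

0.702

φ_{22} = (r_2 − r_1²) / (1 − r_1²)
r_1² = (0.28)² = 0.0784
Numerator = 0.725 − 0.0784 = 0.6466; denominator = 1 − 0.0784 = 0.9216
φ_{22} = 0.6466 / 0.9216 = 0.702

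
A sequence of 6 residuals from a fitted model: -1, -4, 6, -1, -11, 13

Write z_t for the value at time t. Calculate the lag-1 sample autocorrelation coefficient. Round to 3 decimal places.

-0.451

Mean z̄ = (-1 − 4 + 6 − 1 − 11 + 13)/6 = 0.3333
Deviations from mean: -1.3333, -4.3333, 5.6667, -1.3333, -11.3333, 12.6667
Σ(z_t−z̄)(z_{t+1}−z̄) = (5.7778) + (-24.5556) + (-7.5556) + (15.1111) + (-143.5556) = -154.7778
Denominator Σ(z_t−z̄)² = 343.3333
r_1 = -154.7778 / 343.3333 = -0.451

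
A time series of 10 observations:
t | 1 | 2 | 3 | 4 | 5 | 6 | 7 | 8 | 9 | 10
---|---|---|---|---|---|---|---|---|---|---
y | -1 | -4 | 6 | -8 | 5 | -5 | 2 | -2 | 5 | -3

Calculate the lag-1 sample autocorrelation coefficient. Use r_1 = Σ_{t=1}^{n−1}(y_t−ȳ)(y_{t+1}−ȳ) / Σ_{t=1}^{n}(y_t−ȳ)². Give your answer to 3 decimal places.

Mean ȳ = (-1 − 4 + 6 − 8 + 5 − 5 + 2 − 2 + 5 − 3)/10 = -0.5000
Numerator Σ_{t=1}^{9}(y_t−ȳ)(y_{t+1}−ȳ) = -172.7500
Denominator Σ(y_t−ȳ)² = 206.5000
r_1 = -172.7500 / 206.5000 = -0.837

-0.837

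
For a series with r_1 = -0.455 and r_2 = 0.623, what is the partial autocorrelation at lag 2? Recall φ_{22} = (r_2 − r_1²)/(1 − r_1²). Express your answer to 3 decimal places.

φ_{22} = (r_2 − r_1²) / (1 − r_1²)
r_1² = (-0.455)² = 0.207025
Numerator = 0.623 − 0.2070 = 0.4160; denominator = 1 − 0.2070 = 0.7930
φ_{22} = 0.4160 / 0.7930 = 0.525

0.525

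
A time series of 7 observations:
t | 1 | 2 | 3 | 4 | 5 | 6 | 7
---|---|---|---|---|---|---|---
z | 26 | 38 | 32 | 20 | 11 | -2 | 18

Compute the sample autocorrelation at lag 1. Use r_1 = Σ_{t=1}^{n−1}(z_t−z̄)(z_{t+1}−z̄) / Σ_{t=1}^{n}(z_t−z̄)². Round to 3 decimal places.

Mean z̄ = (26 + 38 + 32 + 20 + 11 − 2 + 18)/7 = 20.4286
Deviations from mean: 5.5714, 17.5714, 11.5714, -0.4286, -9.4286, -22.4286, -2.4286
Σ(z_t−z̄)(z_{t+1}−z̄) = (97.8980) + (203.3265) + (-4.9592) + (4.0408) + (211.4694) + (54.4694) = 566.2449
Denominator Σ(z_t−z̄)² = 1071.7143
r_1 = 566.2449 / 1071.7143 = 0.528

0.528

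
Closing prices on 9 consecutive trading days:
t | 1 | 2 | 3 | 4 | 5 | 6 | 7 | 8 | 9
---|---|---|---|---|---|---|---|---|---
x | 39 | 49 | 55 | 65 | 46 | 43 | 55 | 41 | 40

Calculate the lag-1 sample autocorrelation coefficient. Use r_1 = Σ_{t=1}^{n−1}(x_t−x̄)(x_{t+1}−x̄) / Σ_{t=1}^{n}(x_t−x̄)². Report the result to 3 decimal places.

0.103

Mean x̄ = (39 + 49 + 55 + 65 + 46 + 43 + 55 + 41 + 40)/9 = 48.1111
Numerator Σ_{t=1}^{8}(x_t−x̄)(x_{t+1}−x̄) = 62.9877
Denominator Σ(x_t−x̄)² = 610.8889
r_1 = 62.9877 / 610.8889 = 0.103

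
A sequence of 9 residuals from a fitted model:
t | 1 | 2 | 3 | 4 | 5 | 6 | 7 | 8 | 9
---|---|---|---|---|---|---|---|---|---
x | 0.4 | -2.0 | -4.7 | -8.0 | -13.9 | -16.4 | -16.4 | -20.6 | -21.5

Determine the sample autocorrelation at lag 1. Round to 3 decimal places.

Mean x̄ = (0.4 − 2.0 − 4.7 − 8.0 − 13.9 − 16.4 − 16.4 − 20.6 − 21.5)/9 = -11.4556
Numerator Σ_{t=1}^{8}(x_t−x̄)(x_{t+1}−x̄) = 364.4747
Denominator Σ(x_t−x̄)² = 526.9222
r_1 = 364.4747 / 526.9222 = 0.692

0.692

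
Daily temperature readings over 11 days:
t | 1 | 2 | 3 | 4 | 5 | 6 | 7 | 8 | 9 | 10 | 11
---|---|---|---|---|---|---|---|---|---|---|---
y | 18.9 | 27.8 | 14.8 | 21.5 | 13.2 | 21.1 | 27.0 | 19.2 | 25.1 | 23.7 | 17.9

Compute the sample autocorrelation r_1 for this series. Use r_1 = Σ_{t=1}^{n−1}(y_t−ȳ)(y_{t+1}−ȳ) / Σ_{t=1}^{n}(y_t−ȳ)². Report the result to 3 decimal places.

Mean ȳ = (18.9 + 27.8 + 14.8 + 21.5 + 13.2 + 21.1 + 27.0 + 19.2 + 25.1 + 23.7 + 17.9)/11 = 20.9273
Numerator Σ_{t=1}^{10}(y_t−ȳ)(y_{t+1}−ȳ) = -78.7853
Denominator Σ(y_t−ȳ)² = 223.0818
r_1 = -78.7853 / 223.0818 = -0.353

-0.353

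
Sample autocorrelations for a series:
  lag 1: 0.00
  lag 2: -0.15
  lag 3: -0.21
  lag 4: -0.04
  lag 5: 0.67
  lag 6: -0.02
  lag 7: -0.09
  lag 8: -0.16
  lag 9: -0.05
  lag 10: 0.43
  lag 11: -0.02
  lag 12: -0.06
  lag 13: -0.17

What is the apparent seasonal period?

5

The largest autocorrelation is r_5 = 0.67, with a weaker echo at lag 10 (0.43); the remaining lags stay at or below 0.00.
The dominant spike at lag 5 indicates a seasonal period of 5.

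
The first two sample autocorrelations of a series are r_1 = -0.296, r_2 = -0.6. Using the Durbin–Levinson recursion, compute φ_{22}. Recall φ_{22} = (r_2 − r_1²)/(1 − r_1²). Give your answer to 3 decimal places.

φ_{22} = (r_2 − r_1²) / (1 − r_1²)
r_1² = (-0.296)² = 0.087616
Numerator = -0.6 − 0.0876 = -0.6876; denominator = 1 − 0.0876 = 0.9124
φ_{22} = -0.6876 / 0.9124 = -0.754

-0.754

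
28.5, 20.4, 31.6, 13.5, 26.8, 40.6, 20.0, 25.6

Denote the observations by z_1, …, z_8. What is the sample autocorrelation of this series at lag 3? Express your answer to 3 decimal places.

0.251

Mean z̄ = (28.5 + 20.4 + 31.6 + 13.5 + 26.8 + 40.6 + 20.0 + 25.6)/8 = 25.8750
Numerator Σ_{t=1}^{5}(z_t−z̄)(z_{t+3}−z̄) = 119.2006
Denominator Σ(z_t−z̄)² = 475.0550
r_3 = 119.2006 / 475.0550 = 0.251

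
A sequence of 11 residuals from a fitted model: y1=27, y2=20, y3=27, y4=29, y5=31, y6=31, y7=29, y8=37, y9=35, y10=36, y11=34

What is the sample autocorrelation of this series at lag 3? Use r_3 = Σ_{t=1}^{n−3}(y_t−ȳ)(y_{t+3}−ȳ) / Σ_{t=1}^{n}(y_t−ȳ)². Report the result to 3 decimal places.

0.083

Mean ȳ = (27 + 20 + 27 + 29 + 31 + 31 + 29 + 37 + 35 + 36 + 34)/11 = 30.5455
Numerator Σ_{t=1}^{8}(y_t−ȳ)(y_{t+3}−ȳ) = 20.2893
Denominator Σ(y_t−ȳ)² = 244.7273
r_3 = 20.2893 / 244.7273 = 0.083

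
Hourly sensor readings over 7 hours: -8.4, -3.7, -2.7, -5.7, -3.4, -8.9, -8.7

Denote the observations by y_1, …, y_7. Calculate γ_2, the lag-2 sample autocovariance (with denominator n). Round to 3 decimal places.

Mean ȳ = (-8.4 − 3.7 − 2.7 − 5.7 − 3.4 − 8.9 − 8.7)/7 = -5.9286
Σ_{t=1}^{5}(y_t−ȳ)(y_{t+2}−ȳ) = -6.9931
γ_2 = -6.9931 / 7 = -0.999

-0.999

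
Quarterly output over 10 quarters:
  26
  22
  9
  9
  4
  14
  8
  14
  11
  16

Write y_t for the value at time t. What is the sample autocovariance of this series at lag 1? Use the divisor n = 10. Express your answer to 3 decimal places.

Mean ȳ = (26 + 22 + 9 + 9 + 4 + 14 + 8 + 14 + 11 + 16)/10 = 13.3000
Σ_{t=1}^{9}(y_t−ȳ)(y_{t+1}−ȳ) = 109.8100
γ_1 = 109.8100 / 10 = 10.981

10.981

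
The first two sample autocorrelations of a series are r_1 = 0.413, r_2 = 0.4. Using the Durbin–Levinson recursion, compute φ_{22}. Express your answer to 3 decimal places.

0.277

φ_{22} = (r_2 − r_1²) / (1 − r_1²)
r_1² = (0.413)² = 0.170569
Numerator = 0.4 − 0.1706 = 0.2294; denominator = 1 − 0.1706 = 0.8294
φ_{22} = 0.2294 / 0.8294 = 0.277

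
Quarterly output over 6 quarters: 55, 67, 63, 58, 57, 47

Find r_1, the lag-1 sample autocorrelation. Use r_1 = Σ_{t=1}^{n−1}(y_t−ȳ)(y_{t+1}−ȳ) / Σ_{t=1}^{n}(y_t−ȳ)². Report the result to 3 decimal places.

0.131

Mean ȳ = (55 + 67 + 63 + 58 + 57 + 47)/6 = 57.8333
Deviations from mean: -2.8333, 9.1667, 5.1667, 0.1667, -0.8333, -10.8333
Σ(y_t−ȳ)(y_{t+1}−ȳ) = (-25.9722) + (47.3611) + (0.8611) + (-0.1389) + (9.0278) = 31.1389
Denominator Σ(y_t−ȳ)² = 236.8333
r_1 = 31.1389 / 236.8333 = 0.131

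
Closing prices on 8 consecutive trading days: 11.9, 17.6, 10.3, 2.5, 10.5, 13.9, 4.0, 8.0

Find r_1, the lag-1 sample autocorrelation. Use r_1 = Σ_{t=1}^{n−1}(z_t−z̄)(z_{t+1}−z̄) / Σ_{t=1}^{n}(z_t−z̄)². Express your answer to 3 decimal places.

Mean z̄ = (11.9 + 17.6 + 10.3 + 2.5 + 10.5 + 13.9 + 4.0 + 8.0)/8 = 9.8375
Deviations from mean: 2.0625, 7.7625, 0.4625, -7.3375, 0.6625, 4.0625, -5.8375, -1.8375
Σ(z_t−z̄)(z_{t+1}−z̄) = (16.0102) + (3.5902) + (-3.3936) + (-4.8611) + (2.6914) + (-23.7148) + (10.7264) = 1.0486
Denominator Σ(z_t−z̄)² = 172.9588
r_1 = 1.0486 / 172.9588 = 0.006

0.006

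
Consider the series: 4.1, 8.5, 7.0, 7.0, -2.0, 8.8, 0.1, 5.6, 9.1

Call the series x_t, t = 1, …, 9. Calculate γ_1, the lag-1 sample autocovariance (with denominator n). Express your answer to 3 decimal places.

-5.775

Mean x̄ = (4.1 + 8.5 + 7.0 + 7.0 − 2.0 + 8.8 + 0.1 + 5.6 + 9.1)/9 = 5.3556
Σ_{t=1}^{8}(x_t−x̄)(x_{t+1}−x̄) = -51.9764
γ_1 = -51.9764 / 9 = -5.775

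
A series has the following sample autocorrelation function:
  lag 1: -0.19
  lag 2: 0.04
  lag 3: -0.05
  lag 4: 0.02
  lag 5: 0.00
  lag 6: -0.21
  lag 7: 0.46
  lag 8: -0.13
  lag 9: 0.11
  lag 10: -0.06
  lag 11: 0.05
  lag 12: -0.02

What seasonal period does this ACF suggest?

7

The largest autocorrelation is r_7 = 0.46; the remaining lags stay at or below 0.11.
The dominant spike at lag 7 indicates a seasonal period of 7.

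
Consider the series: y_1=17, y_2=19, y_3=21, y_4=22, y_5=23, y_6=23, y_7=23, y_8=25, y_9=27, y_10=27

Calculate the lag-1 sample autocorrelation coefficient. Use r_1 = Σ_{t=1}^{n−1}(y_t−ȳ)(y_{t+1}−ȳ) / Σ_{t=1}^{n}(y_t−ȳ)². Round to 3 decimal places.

Mean ȳ = (17 + 19 + 21 + 22 + 23 + 23 + 23 + 25 + 27 + 27)/10 = 22.7000
Numerator Σ_{t=1}^{9}(y_t−ȳ)(y_{t+1}−ȳ) = 57.6100
Denominator Σ(y_t−ȳ)² = 92.1000
r_1 = 57.6100 / 92.1000 = 0.626

0.626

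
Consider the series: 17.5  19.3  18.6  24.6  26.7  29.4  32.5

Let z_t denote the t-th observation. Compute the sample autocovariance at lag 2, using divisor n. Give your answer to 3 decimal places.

6.294

Mean z̄ = (17.5 + 19.3 + 18.6 + 24.6 + 26.7 + 29.4 + 32.5)/7 = 24.0857
Σ_{t=1}^{5}(z_t−z̄)(z_{t+2}−z̄) = 44.0553
γ_2 = 44.0553 / 7 = 6.294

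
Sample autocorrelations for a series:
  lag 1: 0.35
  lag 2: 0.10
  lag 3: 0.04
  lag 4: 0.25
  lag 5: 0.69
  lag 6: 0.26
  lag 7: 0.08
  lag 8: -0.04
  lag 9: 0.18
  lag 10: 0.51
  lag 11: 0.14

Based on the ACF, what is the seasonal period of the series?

The largest autocorrelation is r_5 = 0.69, with a weaker echo at lag 10 (0.51); the remaining lags stay at or below 0.35. The elevated value at lag 1 (0.35), dropping to 0.10 at lag 2, reflects decaying short-term dependence rather than seasonality.
The dominant spike at lag 5 indicates a seasonal period of 5.

5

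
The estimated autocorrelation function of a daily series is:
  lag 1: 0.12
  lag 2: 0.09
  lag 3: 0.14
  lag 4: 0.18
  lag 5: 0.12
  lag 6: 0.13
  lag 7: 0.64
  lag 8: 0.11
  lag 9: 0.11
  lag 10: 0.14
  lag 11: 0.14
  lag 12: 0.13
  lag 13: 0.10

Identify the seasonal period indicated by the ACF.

The largest autocorrelation is r_7 = 0.64; the remaining lags stay at or below 0.18.
The dominant spike at lag 7 indicates a seasonal period of 7.

7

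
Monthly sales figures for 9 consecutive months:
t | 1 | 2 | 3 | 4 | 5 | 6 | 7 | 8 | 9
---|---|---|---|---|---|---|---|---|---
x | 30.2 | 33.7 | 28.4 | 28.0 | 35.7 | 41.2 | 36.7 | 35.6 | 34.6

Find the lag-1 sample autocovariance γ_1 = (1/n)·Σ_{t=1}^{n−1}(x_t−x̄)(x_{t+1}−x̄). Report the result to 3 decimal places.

7.046

Mean x̄ = (30.2 + 33.7 + 28.4 + 28.0 + 35.7 + 41.2 + 36.7 + 35.6 + 34.6)/9 = 33.7889
Σ_{t=1}^{8}(x_t−x̄)(x_{t+1}−x̄) = 63.4099
γ_1 = 63.4099 / 9 = 7.046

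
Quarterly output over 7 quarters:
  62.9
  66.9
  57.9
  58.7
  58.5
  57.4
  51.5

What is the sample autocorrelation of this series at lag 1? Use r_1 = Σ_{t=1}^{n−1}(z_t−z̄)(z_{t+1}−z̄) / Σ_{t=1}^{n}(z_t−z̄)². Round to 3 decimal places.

Mean z̄ = (62.9 + 66.9 + 57.9 + 58.7 + 58.5 + 57.4 + 51.5)/7 = 59.1143
Deviations from mean: 3.7857, 7.7857, -1.2143, -0.4143, -0.6143, -1.7143, -7.6143
Σ(z_t−z̄)(z_{t+1}−z̄) = (29.4745) + (-9.4541) + (0.5031) + (0.2545) + (1.0531) + (13.0531) = 34.8841
Denominator Σ(z_t−z̄)² = 137.8886
r_1 = 34.8841 / 137.8886 = 0.253

0.253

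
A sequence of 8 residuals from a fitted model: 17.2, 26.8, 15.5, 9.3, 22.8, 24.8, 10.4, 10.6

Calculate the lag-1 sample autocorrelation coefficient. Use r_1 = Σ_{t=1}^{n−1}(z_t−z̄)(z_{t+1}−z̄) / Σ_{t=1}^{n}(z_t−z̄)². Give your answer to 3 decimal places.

Mean z̄ = (17.2 + 26.8 + 15.5 + 9.3 + 22.8 + 24.8 + 10.4 + 10.6)/8 = 17.1750
Deviations from mean: 0.0250, 9.6250, -1.6750, -7.8750, 5.6250, 7.6250, -6.7750, -6.5750
Σ(z_t−z̄)(z_{t+1}−z̄) = (0.2406) + (-16.1219) + (13.1906) + (-44.2969) + (42.8906) + (-51.6594) + (44.5456) = -11.2106
Denominator Σ(z_t−z̄)² = 336.3750
r_1 = -11.2106 / 336.3750 = -0.033

-0.033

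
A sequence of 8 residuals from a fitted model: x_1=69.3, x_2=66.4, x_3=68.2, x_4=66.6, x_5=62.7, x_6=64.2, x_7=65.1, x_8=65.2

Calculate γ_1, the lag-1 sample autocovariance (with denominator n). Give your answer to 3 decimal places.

Mean x̄ = (69.3 + 66.4 + 68.2 + 66.6 + 62.7 + 64.2 + 65.1 + 65.2)/8 = 65.9625
Deviations: 3.3375, 0.4375, 2.2375, 0.6375, -3.2625, -1.7625, -0.8625, -0.7625
Σ_{t=1}^{7}(x_t−x̄)(x_{t+1}−x̄) = 9.7136
γ_1 = 9.7136 / 8 = 1.214

1.214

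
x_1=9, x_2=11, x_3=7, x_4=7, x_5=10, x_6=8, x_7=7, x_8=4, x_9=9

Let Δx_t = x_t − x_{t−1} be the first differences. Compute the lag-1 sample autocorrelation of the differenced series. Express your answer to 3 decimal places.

First differences Δx: 2, -4, 0, 3, -2, -1, -3, 5
Mean of differences = 0.0000
Numerator Σ(Δx_t−Δx̄)(Δx_{t+1}−Δx̄) = -24.0000
Denominator Σ(Δx_t−Δx̄)² = 68.0000
r_1(Δx) = -24.0000 / 68.0000 = -0.353

-0.353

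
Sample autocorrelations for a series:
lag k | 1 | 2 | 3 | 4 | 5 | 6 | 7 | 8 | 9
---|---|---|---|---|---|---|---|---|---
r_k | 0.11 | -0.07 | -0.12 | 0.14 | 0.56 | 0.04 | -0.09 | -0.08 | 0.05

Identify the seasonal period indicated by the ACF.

The largest autocorrelation is r_5 = 0.56; the remaining lags stay at or below 0.14.
The dominant spike at lag 5 indicates a seasonal period of 5.

5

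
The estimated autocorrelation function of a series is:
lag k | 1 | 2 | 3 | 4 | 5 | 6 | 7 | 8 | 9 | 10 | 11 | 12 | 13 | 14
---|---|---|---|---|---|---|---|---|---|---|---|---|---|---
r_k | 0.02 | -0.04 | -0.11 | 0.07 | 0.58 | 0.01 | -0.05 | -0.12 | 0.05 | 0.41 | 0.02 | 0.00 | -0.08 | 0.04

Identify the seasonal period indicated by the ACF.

5

The largest autocorrelation is r_5 = 0.58, with a weaker echo at lag 10 (0.41); the remaining lags stay at or below 0.07.
The dominant spike at lag 5 indicates a seasonal period of 5.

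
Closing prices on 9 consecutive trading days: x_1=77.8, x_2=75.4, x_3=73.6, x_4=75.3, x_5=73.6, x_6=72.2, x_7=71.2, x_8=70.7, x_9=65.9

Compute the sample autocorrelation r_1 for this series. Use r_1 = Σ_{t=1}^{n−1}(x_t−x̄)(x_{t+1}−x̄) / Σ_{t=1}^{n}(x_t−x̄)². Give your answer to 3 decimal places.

Mean x̄ = (77.8 + 75.4 + 73.6 + 75.3 + 73.6 + 72.2 + 71.2 + 70.7 + 65.9)/9 = 72.8556
Numerator Σ_{t=1}^{8}(x_t−x̄)(x_{t+1}−x̄) = 37.2736
Denominator Σ(x_t−x̄)² = 94.2022
r_1 = 37.2736 / 94.2022 = 0.396

0.396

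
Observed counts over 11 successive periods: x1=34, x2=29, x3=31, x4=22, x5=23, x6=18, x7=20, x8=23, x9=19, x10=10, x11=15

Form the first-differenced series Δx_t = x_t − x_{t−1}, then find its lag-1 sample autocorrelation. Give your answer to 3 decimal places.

-0.454

First differences Δx: -5, 2, -9, 1, -5, 2, 3, -4, -9, 5
Mean of differences = -1.9000
Numerator Σ(Δx_t−Δx̄)(Δx_{t+1}−Δx̄) = -106.7100
Denominator Σ(Δx_t−Δx̄)² = 234.9000
r_1(Δx) = -106.7100 / 234.9000 = -0.454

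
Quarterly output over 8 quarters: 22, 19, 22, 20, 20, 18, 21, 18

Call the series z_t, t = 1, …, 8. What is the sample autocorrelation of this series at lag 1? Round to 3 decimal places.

Mean z̄ = (22 + 19 + 22 + 20 + 20 + 18 + 21 + 18)/8 = 20.0000
Deviations from mean: 2.0000, -1.0000, 2.0000, 0.0000, 0.0000, -2.0000, 1.0000, -2.0000
Σ(z_t−z̄)(z_{t+1}−z̄) = (-2.0000) + (-2.0000) + (0.0000) + (0.0000) + (0.0000) + (-2.0000) + (-2.0000) = -8.0000
Denominator Σ(z_t−z̄)² = 18.0000
r_1 = -8.0000 / 18.0000 = -0.444

-0.444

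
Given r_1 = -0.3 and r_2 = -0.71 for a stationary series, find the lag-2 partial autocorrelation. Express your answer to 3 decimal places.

-0.879

φ_{22} = (r_2 − r_1²) / (1 − r_1²)
r_1² = (-0.3)² = 0.09
Numerator = -0.71 − 0.0900 = -0.8000; denominator = 1 − 0.0900 = 0.9100
φ_{22} = -0.8000 / 0.9100 = -0.879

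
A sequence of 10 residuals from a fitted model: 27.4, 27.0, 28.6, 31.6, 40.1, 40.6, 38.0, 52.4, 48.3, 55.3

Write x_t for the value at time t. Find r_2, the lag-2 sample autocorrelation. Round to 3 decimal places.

0.425

Mean x̄ = (27.4 + 27.0 + 28.6 + 31.6 + 40.1 + 40.6 + 38.0 + 52.4 + 48.3 + 55.3)/10 = 38.9300
Numerator Σ_{t=1}^{8}(x_t−x̄)(x_{t+2}−x̄) = 415.4212
Denominator Σ(x_t−x̄)² = 977.9410
r_2 = 415.4212 / 977.9410 = 0.425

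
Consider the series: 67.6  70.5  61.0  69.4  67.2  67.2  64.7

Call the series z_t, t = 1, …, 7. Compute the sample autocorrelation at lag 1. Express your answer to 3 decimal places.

Mean z̄ = (67.6 + 70.5 + 61.0 + 69.4 + 67.2 + 67.2 + 64.7)/7 = 66.8000
Deviations from mean: 0.8000, 3.7000, -5.8000, 2.6000, 0.4000, 0.4000, -2.1000
Σ(z_t−z̄)(z_{t+1}−z̄) = (2.9600) + (-21.4600) + (-15.0800) + (1.0400) + (0.1600) + (-0.8400) = -33.2200
Denominator Σ(z_t−z̄)² = 59.4600
r_1 = -33.2200 / 59.4600 = -0.559

-0.559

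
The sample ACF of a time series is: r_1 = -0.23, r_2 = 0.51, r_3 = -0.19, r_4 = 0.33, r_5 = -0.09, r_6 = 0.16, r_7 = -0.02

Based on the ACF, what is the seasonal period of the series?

The largest autocorrelation is r_2 = 0.51, with weaker echoes at lags 4 (0.33) and 6 (0.16); the remaining lags stay at or below -0.02.
The dominant spike at lag 2 indicates a seasonal period of 2.

2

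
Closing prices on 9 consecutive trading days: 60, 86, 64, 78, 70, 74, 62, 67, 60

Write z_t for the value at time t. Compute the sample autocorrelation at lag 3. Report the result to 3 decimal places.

Mean z̄ = (60 + 86 + 64 + 78 + 70 + 74 + 62 + 67 + 60)/9 = 69.0000
Numerator Σ_{t=1}^{6}(z_t−z̄)(z_{t+3}−z̄) = -199.0000
Denominator Σ(z_t−z̄)² = 636.0000
r_3 = -199.0000 / 636.0000 = -0.313

-0.313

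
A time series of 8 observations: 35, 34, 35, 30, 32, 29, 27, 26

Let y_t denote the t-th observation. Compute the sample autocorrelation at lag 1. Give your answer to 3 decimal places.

0.511

Mean ȳ = (35 + 34 + 35 + 30 + 32 + 29 + 27 + 26)/8 = 31.0000
Deviations from mean: 4.0000, 3.0000, 4.0000, -1.0000, 1.0000, -2.0000, -4.0000, -5.0000
Σ(y_t−ȳ)(y_{t+1}−ȳ) = (12.0000) + (12.0000) + (-4.0000) + (-1.0000) + (-2.0000) + (8.0000) + (20.0000) = 45.0000
Denominator Σ(y_t−ȳ)² = 88.0000
r_1 = 45.0000 / 88.0000 = 0.511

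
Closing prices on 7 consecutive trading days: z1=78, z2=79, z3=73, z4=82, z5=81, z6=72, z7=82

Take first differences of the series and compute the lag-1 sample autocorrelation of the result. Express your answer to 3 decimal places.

-0.490

First differences Δz: 1, -6, 9, -1, -9, 10
Mean of differences = 0.6667
Numerator Σ(Δz_t−Δz̄)(Δz_{t+1}−Δz̄) = -145.7778
Denominator Σ(Δz_t−Δz̄)² = 297.3333
r_1(Δz) = -145.7778 / 297.3333 = -0.490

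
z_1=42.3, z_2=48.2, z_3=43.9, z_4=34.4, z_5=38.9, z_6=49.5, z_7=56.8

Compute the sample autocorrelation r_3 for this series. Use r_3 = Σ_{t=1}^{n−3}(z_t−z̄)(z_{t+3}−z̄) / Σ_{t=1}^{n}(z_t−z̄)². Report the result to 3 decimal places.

Mean z̄ = (42.3 + 48.2 + 43.9 + 34.4 + 38.9 + 49.5 + 56.8)/7 = 44.8571
Deviations from mean: -2.5571, 3.3429, -0.9571, -10.4571, -5.9571, 4.6429, 11.9429
Numerator Σ_{t=1}^{4}(z_t−z̄)(z_{t+3}−z̄) = -122.5055
Denominator Σ(z_t−z̄)² = 327.6571
r_3 = -122.5055 / 327.6571 = -0.374

-0.374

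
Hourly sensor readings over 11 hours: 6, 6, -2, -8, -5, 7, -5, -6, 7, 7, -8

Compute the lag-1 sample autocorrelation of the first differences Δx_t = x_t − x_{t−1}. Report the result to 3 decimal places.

First differences Δx: 0, -8, -6, 3, 12, -12, -1, 13, 0, -15
Mean of differences = -1.4000
Numerator Σ(Δx_t−Δx̄)(Δx_{t+1}−Δx̄) = -79.5600
Denominator Σ(Δx_t−Δx̄)² = 772.4000
r_1(Δx) = -79.5600 / 772.4000 = -0.103

-0.103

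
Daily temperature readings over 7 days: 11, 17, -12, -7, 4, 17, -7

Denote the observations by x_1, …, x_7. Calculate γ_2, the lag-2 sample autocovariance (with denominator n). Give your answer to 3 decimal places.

-59.758

Mean x̄ = (11 + 17 − 12 − 7 + 4 + 17 − 7)/7 = 3.2857
Deviations: 7.7143, 13.7143, -15.2857, -10.2857, 0.7143, 13.7143, -10.2857
Σ_{t=1}^{5}(x_t−x̄)(x_{t+2}−x̄) = -418.3061
γ_2 = -418.3061 / 7 = -59.758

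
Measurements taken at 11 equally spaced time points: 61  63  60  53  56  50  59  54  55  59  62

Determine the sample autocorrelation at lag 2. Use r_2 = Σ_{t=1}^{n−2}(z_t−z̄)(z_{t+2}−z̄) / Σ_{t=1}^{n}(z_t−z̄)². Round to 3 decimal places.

0.100

Mean z̄ = (61 + 63 + 60 + 53 + 56 + 50 + 59 + 54 + 55 + 59 + 62)/11 = 57.4545
Numerator Σ_{t=1}^{9}(z_t−z̄)(z_{t+2}−z̄) = 17.0413
Denominator Σ(z_t−z̄)² = 170.7273
r_2 = 17.0413 / 170.7273 = 0.100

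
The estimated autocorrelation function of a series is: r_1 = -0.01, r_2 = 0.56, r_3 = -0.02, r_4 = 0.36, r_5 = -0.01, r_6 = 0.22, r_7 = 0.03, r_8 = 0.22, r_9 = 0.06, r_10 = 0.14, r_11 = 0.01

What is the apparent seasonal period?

2

The largest autocorrelation is r_2 = 0.56, with weaker echoes at lags 4 (0.36), 6 (0.22) and 8 (0.22); the remaining lags stay at or below 0.14.
The dominant spike at lag 2 indicates a seasonal period of 2.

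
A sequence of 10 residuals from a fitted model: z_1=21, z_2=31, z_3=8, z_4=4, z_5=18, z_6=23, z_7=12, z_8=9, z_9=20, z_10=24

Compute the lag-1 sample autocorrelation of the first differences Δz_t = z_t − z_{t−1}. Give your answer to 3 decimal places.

-0.116

First differences Δz: 10, -23, -4, 14, 5, -11, -3, 11, 4
Mean of differences = 0.3333
Numerator Σ(Δz_t−Δz̄)(Δz_{t+1}−Δz̄) = -131.4444
Denominator Σ(Δz_t−Δz̄)² = 1132.0000
r_1(Δz) = -131.4444 / 1132.0000 = -0.116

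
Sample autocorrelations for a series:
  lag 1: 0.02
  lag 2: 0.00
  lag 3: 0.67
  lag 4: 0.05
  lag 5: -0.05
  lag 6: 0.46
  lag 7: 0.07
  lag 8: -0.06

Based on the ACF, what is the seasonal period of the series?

The largest autocorrelation is r_3 = 0.67, with a weaker echo at lag 6 (0.46); the remaining lags stay at or below 0.07.
The dominant spike at lag 3 indicates a seasonal period of 3.

3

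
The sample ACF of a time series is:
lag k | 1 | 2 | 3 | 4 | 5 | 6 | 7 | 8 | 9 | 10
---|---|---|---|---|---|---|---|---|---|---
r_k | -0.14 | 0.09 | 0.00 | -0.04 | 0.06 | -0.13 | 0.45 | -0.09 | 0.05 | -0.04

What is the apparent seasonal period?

The largest autocorrelation is r_7 = 0.45; the remaining lags stay at or below 0.09.
The dominant spike at lag 7 indicates a seasonal period of 7.

7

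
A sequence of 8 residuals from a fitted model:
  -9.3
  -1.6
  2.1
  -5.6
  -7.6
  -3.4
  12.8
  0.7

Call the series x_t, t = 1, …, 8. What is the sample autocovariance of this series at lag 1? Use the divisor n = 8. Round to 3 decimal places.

Mean x̄ = (-9.3 − 1.6 + 2.1 − 5.6 − 7.6 − 3.4 + 12.8 + 0.7)/8 = -1.4875
Deviations: -7.8125, -0.1125, 3.5875, -4.1125, -6.1125, -1.9125, 14.2875, 2.1875
Σ_{t=1}^{7}(x_t−x̄)(x_{t+1}−x̄) = 26.4786
γ_1 = 26.4786 / 8 = 3.310

3.310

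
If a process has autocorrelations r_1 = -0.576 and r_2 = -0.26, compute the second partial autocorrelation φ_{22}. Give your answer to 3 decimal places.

-0.886

φ_{22} = (r_2 − r_1²) / (1 − r_1²)
r_1² = (-0.576)² = 0.331776
Numerator = -0.26 − 0.3318 = -0.5918; denominator = 1 − 0.3318 = 0.6682
φ_{22} = -0.5918 / 0.6682 = -0.886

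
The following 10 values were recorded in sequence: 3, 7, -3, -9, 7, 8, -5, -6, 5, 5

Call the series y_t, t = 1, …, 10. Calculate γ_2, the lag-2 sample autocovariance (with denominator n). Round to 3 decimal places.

-29.628

Mean ȳ = (3 + 7 − 3 − 9 + 7 + 8 − 5 − 6 + 5 + 5)/10 = 1.2000
Σ_{t=1}^{8}(y_t−ȳ)(y_{t+2}−ȳ) = -296.2800
γ_2 = -296.2800 / 10 = -29.628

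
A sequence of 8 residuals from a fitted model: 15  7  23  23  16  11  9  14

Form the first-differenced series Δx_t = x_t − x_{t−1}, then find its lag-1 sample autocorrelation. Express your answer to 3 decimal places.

-0.219

First differences Δx: -8, 16, 0, -7, -5, -2, 5
Mean of differences = -0.1429
Numerator Σ(Δx_t−Δx̄)(Δx_{t+1}−Δx̄) = -92.7347
Denominator Σ(Δx_t−Δx̄)² = 422.8571
r_1(Δx) = -92.7347 / 422.8571 = -0.219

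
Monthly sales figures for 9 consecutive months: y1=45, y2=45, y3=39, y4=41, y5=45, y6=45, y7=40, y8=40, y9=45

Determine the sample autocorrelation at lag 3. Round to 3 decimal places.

Mean ȳ = (45 + 45 + 39 + 41 + 45 + 45 + 40 + 40 + 45)/9 = 42.7778
Numerator Σ_{t=1}^{6}(y_t−ȳ)(y_{t+3}−ȳ) = -3.7037
Denominator Σ(y_t−ȳ)² = 57.5556
r_3 = -3.7037 / 57.5556 = -0.064

-0.064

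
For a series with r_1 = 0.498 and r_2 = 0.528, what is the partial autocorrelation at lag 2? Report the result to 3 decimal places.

φ_{22} = (r_2 − r_1²) / (1 − r_1²)
r_1² = (0.498)² = 0.248004
Numerator = 0.528 − 0.2480 = 0.2800; denominator = 1 − 0.2480 = 0.7520
φ_{22} = 0.2800 / 0.7520 = 0.372

0.372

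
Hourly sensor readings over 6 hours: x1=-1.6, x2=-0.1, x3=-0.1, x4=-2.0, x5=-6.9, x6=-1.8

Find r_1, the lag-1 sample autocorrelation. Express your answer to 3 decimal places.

0.105

Mean x̄ = (-1.6 − 0.1 − 0.1 − 2.0 − 6.9 − 1.8)/6 = -2.0833
Σ(x_t−x̄)(x_{t+1}−x̄) = (0.9586) + (3.9336) + (0.1653) + (-0.4014) + (-1.3647) = 3.2914
Denominator Σ(x_t−x̄)² = 31.3883
r_1 = 3.2914 / 31.3883 = 0.105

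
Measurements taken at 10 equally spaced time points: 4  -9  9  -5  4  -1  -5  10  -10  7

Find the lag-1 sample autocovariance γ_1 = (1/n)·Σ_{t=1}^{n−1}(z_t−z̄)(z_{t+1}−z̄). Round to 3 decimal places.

-39.836

Mean z̄ = (4 − 9 + 9 − 5 + 4 − 1 − 5 + 10 − 10 + 7)/10 = 0.4000
Σ_{t=1}^{9}(z_t−z̄)(z_{t+1}−z̄) = -398.3600
γ_1 = -398.3600 / 10 = -39.836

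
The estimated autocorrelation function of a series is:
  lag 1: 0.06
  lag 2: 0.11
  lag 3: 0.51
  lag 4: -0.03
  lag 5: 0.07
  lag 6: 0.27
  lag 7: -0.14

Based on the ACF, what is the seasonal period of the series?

The largest autocorrelation is r_3 = 0.51, with a weaker echo at lag 6 (0.27); the remaining lags stay at or below 0.11.
The dominant spike at lag 3 indicates a seasonal period of 3.

3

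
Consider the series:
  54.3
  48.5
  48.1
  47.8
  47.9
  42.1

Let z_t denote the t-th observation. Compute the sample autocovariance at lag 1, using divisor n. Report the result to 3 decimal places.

Mean z̄ = (54.3 + 48.5 + 48.1 + 47.8 + 47.9 + 42.1)/6 = 48.1167
Σ_{t=1}^{5}(z_t−z̄)(z_{t+1}−z̄) = 3.7414
γ_1 = 3.7414 / 6 = 0.624

0.624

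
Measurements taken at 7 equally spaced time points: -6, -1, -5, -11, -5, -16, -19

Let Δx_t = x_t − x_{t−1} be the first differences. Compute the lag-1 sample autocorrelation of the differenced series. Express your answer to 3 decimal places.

-0.476

First differences Δx: 5, -4, -6, 6, -11, -3
Mean of differences = -2.1667
Numerator Σ(Δx_t−Δx̄)(Δx_{t+1}−Δx̄) = -102.1944
Denominator Σ(Δx_t−Δx̄)² = 214.8333
r_1(Δx) = -102.1944 / 214.8333 = -0.476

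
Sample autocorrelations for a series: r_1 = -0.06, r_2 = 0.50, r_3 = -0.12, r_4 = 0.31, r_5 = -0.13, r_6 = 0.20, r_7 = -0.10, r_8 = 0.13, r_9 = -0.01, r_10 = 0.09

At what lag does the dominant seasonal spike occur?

2

The largest autocorrelation is r_2 = 0.50, with weaker echoes at lags 4 (0.31) and 6 (0.20); the remaining lags stay at or below 0.13.
The dominant spike at lag 2 indicates a seasonal period of 2.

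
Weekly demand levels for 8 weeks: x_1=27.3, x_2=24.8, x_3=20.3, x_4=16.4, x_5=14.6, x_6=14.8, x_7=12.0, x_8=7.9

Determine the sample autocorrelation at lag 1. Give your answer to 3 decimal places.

0.564

Mean x̄ = (27.3 + 24.8 + 20.3 + 16.4 + 14.6 + 14.8 + 12.0 + 7.9)/8 = 17.2625
Deviations from mean: 10.0375, 7.5375, 3.0375, -0.8625, -2.6625, -2.4625, -5.2625, -9.3625
Σ(x_t−x̄)(x_{t+1}−x̄) = (75.6577) + (22.8952) + (-2.6198) + (2.2964) + (6.5564) + (12.9589) + (49.2702) = 167.0148
Denominator Σ(x_t−x̄)² = 296.0388
r_1 = 167.0148 / 296.0388 = 0.564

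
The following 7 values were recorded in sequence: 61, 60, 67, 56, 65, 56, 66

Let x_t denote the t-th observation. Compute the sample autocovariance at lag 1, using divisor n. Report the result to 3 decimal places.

Mean x̄ = (61 + 60 + 67 + 56 + 65 + 56 + 66)/7 = 61.5714
Σ_{t=1}^{6}(x_t−x̄)(x_{t+1}−x̄) = -100.7551
γ_1 = -100.7551 / 7 = -14.394

-14.394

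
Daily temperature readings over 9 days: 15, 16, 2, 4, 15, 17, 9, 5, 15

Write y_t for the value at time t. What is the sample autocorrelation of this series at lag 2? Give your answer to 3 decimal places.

-0.724

Mean ȳ = (15 + 16 + 2 + 4 + 15 + 17 + 9 + 5 + 15)/9 = 10.8889
Numerator Σ_{t=1}^{7}(y_t−ȳ)(y_{t+2}−ȳ) = -201.9136
Denominator Σ(y_t−ȳ)² = 278.8889
r_2 = -201.9136 / 278.8889 = -0.724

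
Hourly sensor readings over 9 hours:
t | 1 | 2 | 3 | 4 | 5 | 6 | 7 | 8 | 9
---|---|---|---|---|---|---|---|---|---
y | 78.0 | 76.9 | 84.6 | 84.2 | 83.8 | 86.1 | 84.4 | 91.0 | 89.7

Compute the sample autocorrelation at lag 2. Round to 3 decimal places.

Mean ȳ = (78.0 + 76.9 + 84.6 + 84.2 + 83.8 + 86.1 + 84.4 + 91.0 + 89.7)/9 = 84.3000
Σ(y_t−ȳ)(y_{t+2}−ȳ) = (-1.8900) + (0.7400) + (-0.1500) + (-0.1800) + (-0.0500) + (12.0600) + (0.5400) = 11.0700
Denominator Σ(y_t−ȳ)² = 172.1000
r_2 = 11.0700 / 172.1000 = 0.064

0.064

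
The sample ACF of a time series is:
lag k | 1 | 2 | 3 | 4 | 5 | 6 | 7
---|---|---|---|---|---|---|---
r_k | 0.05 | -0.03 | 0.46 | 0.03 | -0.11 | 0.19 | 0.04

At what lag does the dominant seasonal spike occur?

3

The largest autocorrelation is r_3 = 0.46, with a weaker echo at lag 6 (0.19); the remaining lags stay at or below 0.05.
The dominant spike at lag 3 indicates a seasonal period of 3.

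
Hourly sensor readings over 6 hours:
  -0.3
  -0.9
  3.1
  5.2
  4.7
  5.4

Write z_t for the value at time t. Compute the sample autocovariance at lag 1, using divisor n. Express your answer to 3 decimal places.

Mean z̄ = (-0.3 − 0.9 + 3.1 + 5.2 + 4.7 + 5.4)/6 = 2.8667
Σ_{t=1}^{5}(z_t−z̄)(z_{t+1}−z̄) = 20.5156
γ_1 = 20.5156 / 6 = 3.419

3.419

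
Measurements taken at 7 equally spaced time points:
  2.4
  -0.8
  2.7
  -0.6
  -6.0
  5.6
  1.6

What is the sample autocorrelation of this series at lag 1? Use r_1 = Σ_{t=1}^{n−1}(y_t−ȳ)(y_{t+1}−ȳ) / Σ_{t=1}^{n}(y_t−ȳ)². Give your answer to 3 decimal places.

Mean ȳ = (2.4 − 0.8 + 2.7 − 0.6 − 6.0 + 5.6 + 1.6)/7 = 0.7000
Deviations from mean: 1.7000, -1.5000, 2.0000, -1.3000, -6.7000, 4.9000, 0.9000
Σ(y_t−ȳ)(y_{t+1}−ȳ) = (-2.5500) + (-3.0000) + (-2.6000) + (8.7100) + (-32.8300) + (4.4100) = -27.8600
Denominator Σ(y_t−ȳ)² = 80.5400
r_1 = -27.8600 / 80.5400 = -0.346

-0.346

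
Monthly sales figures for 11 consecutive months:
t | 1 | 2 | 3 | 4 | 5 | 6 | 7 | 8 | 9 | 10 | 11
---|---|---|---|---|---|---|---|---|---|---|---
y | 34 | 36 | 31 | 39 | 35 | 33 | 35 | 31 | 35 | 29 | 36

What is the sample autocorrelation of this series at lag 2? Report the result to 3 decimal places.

0.300

Mean ȳ = (34 + 36 + 31 + 39 + 35 + 33 + 35 + 31 + 35 + 29 + 36)/11 = 34.0000
Numerator Σ_{t=1}^{9}(y_t−ȳ)(y_{t+2}−ȳ) = 24.0000
Denominator Σ(y_t−ȳ)² = 80.0000
r_2 = 24.0000 / 80.0000 = 0.300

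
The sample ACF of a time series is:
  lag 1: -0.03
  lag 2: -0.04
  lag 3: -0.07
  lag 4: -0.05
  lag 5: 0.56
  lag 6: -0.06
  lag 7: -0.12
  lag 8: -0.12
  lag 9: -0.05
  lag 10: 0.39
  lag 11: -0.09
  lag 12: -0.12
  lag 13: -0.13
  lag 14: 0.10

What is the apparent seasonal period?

The largest autocorrelation is r_5 = 0.56, with a weaker echo at lag 10 (0.39); the remaining lags stay at or below 0.10.
The dominant spike at lag 5 indicates a seasonal period of 5.

5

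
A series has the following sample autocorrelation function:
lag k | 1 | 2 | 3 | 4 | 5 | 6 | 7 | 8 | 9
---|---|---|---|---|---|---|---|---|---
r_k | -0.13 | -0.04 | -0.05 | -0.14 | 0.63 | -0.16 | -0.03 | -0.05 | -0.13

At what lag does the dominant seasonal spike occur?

The largest autocorrelation is r_5 = 0.63; the remaining lags stay at or below -0.03.
The dominant spike at lag 5 indicates a seasonal period of 5.

5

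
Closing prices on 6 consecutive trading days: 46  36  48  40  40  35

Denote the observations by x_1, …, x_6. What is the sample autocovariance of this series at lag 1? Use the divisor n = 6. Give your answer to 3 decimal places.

Mean x̄ = (46 + 36 + 48 + 40 + 40 + 35)/6 = 40.8333
Deviations: 5.1667, -4.8333, 7.1667, -0.8333, -0.8333, -5.8333
Σ_{t=1}^{5}(x_t−x̄)(x_{t+1}−x̄) = -60.0278
γ_1 = -60.0278 / 6 = -10.005

-10.005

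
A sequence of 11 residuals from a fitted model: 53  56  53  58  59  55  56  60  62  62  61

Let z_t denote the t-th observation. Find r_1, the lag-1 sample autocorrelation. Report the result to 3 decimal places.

0.487

Mean z̄ = (53 + 56 + 53 + 58 + 59 + 55 + 56 + 60 + 62 + 62 + 61)/11 = 57.7273
Numerator Σ_{t=1}^{10}(z_t−z̄)(z_{t+1}−z̄) = 54.6529
Denominator Σ(z_t−z̄)² = 112.1818
r_1 = 54.6529 / 112.1818 = 0.487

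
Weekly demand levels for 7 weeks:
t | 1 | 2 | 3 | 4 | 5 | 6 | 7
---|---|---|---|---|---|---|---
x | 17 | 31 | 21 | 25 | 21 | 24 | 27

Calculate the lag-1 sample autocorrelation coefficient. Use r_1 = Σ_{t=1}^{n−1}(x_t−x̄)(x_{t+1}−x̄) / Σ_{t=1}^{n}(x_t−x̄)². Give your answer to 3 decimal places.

Mean x̄ = (17 + 31 + 21 + 25 + 21 + 24 + 27)/7 = 23.7143
Deviations from mean: -6.7143, 7.2857, -2.7143, 1.2857, -2.7143, 0.2857, 3.2857
Numerator Σ_{t=1}^{6}(x_t−x̄)(x_{t+1}−x̄) = -75.5102
Denominator Σ(x_t−x̄)² = 125.4286
r_1 = -75.5102 / 125.4286 = -0.602

-0.602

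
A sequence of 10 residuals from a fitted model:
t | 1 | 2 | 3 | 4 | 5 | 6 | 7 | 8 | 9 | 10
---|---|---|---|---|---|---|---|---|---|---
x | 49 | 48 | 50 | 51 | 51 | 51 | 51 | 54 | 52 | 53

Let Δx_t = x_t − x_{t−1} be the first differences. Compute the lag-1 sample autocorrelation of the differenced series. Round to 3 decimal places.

First differences Δx: -1, 2, 1, 0, 0, 0, 3, -2, 1
Mean of differences = 0.4444
Numerator Σ(Δx_t−Δx̄)(Δx_{t+1}−Δx̄) = -9.9753
Denominator Σ(Δx_t−Δx̄)² = 18.2222
r_1(Δx) = -9.9753 / 18.2222 = -0.547

-0.547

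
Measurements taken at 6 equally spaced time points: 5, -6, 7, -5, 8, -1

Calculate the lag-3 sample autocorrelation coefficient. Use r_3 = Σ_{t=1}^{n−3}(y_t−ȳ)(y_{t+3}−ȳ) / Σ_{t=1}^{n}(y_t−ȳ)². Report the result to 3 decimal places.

Mean ȳ = (5 − 6 + 7 − 5 + 8 − 1)/6 = 1.3333
Deviations from mean: 3.6667, -7.3333, 5.6667, -6.3333, 6.6667, -2.3333
Numerator Σ_{t=1}^{3}(y_t−ȳ)(y_{t+3}−ȳ) = -85.3333
Denominator Σ(y_t−ȳ)² = 189.3333
r_3 = -85.3333 / 189.3333 = -0.451

-0.451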